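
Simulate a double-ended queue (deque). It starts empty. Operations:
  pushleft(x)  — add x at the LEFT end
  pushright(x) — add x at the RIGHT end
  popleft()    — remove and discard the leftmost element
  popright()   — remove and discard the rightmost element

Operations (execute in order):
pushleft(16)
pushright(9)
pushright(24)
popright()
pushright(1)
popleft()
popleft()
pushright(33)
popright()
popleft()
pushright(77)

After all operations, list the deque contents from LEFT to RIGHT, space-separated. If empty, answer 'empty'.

pushleft(16): [16]
pushright(9): [16, 9]
pushright(24): [16, 9, 24]
popright(): [16, 9]
pushright(1): [16, 9, 1]
popleft(): [9, 1]
popleft(): [1]
pushright(33): [1, 33]
popright(): [1]
popleft(): []
pushright(77): [77]

Answer: 77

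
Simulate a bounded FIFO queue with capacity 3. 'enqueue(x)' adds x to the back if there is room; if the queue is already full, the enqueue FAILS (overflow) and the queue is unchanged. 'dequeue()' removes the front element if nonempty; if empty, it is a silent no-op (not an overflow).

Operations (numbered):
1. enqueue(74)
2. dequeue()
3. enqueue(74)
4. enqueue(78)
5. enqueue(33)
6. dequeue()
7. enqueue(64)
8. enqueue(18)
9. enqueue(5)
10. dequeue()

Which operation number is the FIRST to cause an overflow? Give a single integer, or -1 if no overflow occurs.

Answer: 8

Derivation:
1. enqueue(74): size=1
2. dequeue(): size=0
3. enqueue(74): size=1
4. enqueue(78): size=2
5. enqueue(33): size=3
6. dequeue(): size=2
7. enqueue(64): size=3
8. enqueue(18): size=3=cap → OVERFLOW (fail)
9. enqueue(5): size=3=cap → OVERFLOW (fail)
10. dequeue(): size=2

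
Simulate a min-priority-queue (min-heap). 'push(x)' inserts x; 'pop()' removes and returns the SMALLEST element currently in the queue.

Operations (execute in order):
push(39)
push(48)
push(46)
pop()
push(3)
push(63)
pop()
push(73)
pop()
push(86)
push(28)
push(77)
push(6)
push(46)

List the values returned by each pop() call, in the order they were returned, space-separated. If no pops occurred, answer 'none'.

push(39): heap contents = [39]
push(48): heap contents = [39, 48]
push(46): heap contents = [39, 46, 48]
pop() → 39: heap contents = [46, 48]
push(3): heap contents = [3, 46, 48]
push(63): heap contents = [3, 46, 48, 63]
pop() → 3: heap contents = [46, 48, 63]
push(73): heap contents = [46, 48, 63, 73]
pop() → 46: heap contents = [48, 63, 73]
push(86): heap contents = [48, 63, 73, 86]
push(28): heap contents = [28, 48, 63, 73, 86]
push(77): heap contents = [28, 48, 63, 73, 77, 86]
push(6): heap contents = [6, 28, 48, 63, 73, 77, 86]
push(46): heap contents = [6, 28, 46, 48, 63, 73, 77, 86]

Answer: 39 3 46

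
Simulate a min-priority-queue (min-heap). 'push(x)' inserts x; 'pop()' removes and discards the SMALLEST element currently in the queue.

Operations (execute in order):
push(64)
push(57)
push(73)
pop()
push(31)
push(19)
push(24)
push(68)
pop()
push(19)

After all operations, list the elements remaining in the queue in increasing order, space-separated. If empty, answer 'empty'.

Answer: 19 24 31 64 68 73

Derivation:
push(64): heap contents = [64]
push(57): heap contents = [57, 64]
push(73): heap contents = [57, 64, 73]
pop() → 57: heap contents = [64, 73]
push(31): heap contents = [31, 64, 73]
push(19): heap contents = [19, 31, 64, 73]
push(24): heap contents = [19, 24, 31, 64, 73]
push(68): heap contents = [19, 24, 31, 64, 68, 73]
pop() → 19: heap contents = [24, 31, 64, 68, 73]
push(19): heap contents = [19, 24, 31, 64, 68, 73]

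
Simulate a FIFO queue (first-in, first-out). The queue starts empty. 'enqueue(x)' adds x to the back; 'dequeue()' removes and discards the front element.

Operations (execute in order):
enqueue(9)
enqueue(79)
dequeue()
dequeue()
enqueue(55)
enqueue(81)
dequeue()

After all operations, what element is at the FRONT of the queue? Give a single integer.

Answer: 81

Derivation:
enqueue(9): queue = [9]
enqueue(79): queue = [9, 79]
dequeue(): queue = [79]
dequeue(): queue = []
enqueue(55): queue = [55]
enqueue(81): queue = [55, 81]
dequeue(): queue = [81]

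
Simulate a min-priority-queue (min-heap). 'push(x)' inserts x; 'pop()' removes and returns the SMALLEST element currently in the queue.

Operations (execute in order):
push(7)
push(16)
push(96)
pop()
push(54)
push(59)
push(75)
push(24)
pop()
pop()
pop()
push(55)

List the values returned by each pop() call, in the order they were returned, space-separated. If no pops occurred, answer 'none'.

push(7): heap contents = [7]
push(16): heap contents = [7, 16]
push(96): heap contents = [7, 16, 96]
pop() → 7: heap contents = [16, 96]
push(54): heap contents = [16, 54, 96]
push(59): heap contents = [16, 54, 59, 96]
push(75): heap contents = [16, 54, 59, 75, 96]
push(24): heap contents = [16, 24, 54, 59, 75, 96]
pop() → 16: heap contents = [24, 54, 59, 75, 96]
pop() → 24: heap contents = [54, 59, 75, 96]
pop() → 54: heap contents = [59, 75, 96]
push(55): heap contents = [55, 59, 75, 96]

Answer: 7 16 24 54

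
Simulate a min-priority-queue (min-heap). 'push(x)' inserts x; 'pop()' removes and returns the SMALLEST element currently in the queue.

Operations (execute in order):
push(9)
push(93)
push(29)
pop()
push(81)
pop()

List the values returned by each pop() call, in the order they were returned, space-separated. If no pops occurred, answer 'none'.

Answer: 9 29

Derivation:
push(9): heap contents = [9]
push(93): heap contents = [9, 93]
push(29): heap contents = [9, 29, 93]
pop() → 9: heap contents = [29, 93]
push(81): heap contents = [29, 81, 93]
pop() → 29: heap contents = [81, 93]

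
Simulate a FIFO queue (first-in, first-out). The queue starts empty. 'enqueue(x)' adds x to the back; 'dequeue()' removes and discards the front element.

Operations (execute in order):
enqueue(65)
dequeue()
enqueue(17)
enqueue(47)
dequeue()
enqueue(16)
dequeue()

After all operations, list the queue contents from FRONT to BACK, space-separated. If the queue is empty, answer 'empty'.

Answer: 16

Derivation:
enqueue(65): [65]
dequeue(): []
enqueue(17): [17]
enqueue(47): [17, 47]
dequeue(): [47]
enqueue(16): [47, 16]
dequeue(): [16]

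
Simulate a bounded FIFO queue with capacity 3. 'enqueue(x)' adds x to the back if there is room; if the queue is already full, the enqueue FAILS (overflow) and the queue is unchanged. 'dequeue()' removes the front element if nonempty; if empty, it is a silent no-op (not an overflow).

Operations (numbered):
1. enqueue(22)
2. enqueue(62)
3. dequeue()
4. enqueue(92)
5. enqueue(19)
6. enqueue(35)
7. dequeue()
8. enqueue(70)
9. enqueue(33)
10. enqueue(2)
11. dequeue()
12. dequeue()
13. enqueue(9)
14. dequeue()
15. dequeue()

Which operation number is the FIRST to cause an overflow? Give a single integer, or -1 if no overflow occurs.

Answer: 6

Derivation:
1. enqueue(22): size=1
2. enqueue(62): size=2
3. dequeue(): size=1
4. enqueue(92): size=2
5. enqueue(19): size=3
6. enqueue(35): size=3=cap → OVERFLOW (fail)
7. dequeue(): size=2
8. enqueue(70): size=3
9. enqueue(33): size=3=cap → OVERFLOW (fail)
10. enqueue(2): size=3=cap → OVERFLOW (fail)
11. dequeue(): size=2
12. dequeue(): size=1
13. enqueue(9): size=2
14. dequeue(): size=1
15. dequeue(): size=0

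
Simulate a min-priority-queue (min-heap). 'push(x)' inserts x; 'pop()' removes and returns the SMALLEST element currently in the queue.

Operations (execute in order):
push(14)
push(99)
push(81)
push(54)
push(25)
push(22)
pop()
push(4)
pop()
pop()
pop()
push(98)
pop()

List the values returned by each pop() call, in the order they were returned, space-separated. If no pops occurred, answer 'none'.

Answer: 14 4 22 25 54

Derivation:
push(14): heap contents = [14]
push(99): heap contents = [14, 99]
push(81): heap contents = [14, 81, 99]
push(54): heap contents = [14, 54, 81, 99]
push(25): heap contents = [14, 25, 54, 81, 99]
push(22): heap contents = [14, 22, 25, 54, 81, 99]
pop() → 14: heap contents = [22, 25, 54, 81, 99]
push(4): heap contents = [4, 22, 25, 54, 81, 99]
pop() → 4: heap contents = [22, 25, 54, 81, 99]
pop() → 22: heap contents = [25, 54, 81, 99]
pop() → 25: heap contents = [54, 81, 99]
push(98): heap contents = [54, 81, 98, 99]
pop() → 54: heap contents = [81, 98, 99]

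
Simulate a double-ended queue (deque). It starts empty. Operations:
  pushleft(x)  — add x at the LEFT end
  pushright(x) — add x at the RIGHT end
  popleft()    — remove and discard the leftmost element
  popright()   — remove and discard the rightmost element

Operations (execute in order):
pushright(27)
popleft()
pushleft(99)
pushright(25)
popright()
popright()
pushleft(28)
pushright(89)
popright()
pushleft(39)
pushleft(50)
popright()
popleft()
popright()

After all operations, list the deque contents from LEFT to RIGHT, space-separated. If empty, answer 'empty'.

pushright(27): [27]
popleft(): []
pushleft(99): [99]
pushright(25): [99, 25]
popright(): [99]
popright(): []
pushleft(28): [28]
pushright(89): [28, 89]
popright(): [28]
pushleft(39): [39, 28]
pushleft(50): [50, 39, 28]
popright(): [50, 39]
popleft(): [39]
popright(): []

Answer: empty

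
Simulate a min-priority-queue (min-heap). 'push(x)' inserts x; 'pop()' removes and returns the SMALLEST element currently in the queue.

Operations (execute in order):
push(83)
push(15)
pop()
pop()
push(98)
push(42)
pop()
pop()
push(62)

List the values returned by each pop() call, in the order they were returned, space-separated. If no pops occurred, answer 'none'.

Answer: 15 83 42 98

Derivation:
push(83): heap contents = [83]
push(15): heap contents = [15, 83]
pop() → 15: heap contents = [83]
pop() → 83: heap contents = []
push(98): heap contents = [98]
push(42): heap contents = [42, 98]
pop() → 42: heap contents = [98]
pop() → 98: heap contents = []
push(62): heap contents = [62]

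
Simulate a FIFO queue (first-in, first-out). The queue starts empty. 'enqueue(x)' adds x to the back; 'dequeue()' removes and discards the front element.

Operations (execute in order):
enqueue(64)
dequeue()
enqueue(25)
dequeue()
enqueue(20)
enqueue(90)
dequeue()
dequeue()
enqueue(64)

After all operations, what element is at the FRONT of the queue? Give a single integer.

Answer: 64

Derivation:
enqueue(64): queue = [64]
dequeue(): queue = []
enqueue(25): queue = [25]
dequeue(): queue = []
enqueue(20): queue = [20]
enqueue(90): queue = [20, 90]
dequeue(): queue = [90]
dequeue(): queue = []
enqueue(64): queue = [64]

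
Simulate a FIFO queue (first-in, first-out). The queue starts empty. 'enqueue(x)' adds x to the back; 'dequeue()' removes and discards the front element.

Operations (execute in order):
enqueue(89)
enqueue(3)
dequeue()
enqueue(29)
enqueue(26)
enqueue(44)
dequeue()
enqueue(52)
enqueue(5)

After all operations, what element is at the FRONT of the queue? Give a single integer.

enqueue(89): queue = [89]
enqueue(3): queue = [89, 3]
dequeue(): queue = [3]
enqueue(29): queue = [3, 29]
enqueue(26): queue = [3, 29, 26]
enqueue(44): queue = [3, 29, 26, 44]
dequeue(): queue = [29, 26, 44]
enqueue(52): queue = [29, 26, 44, 52]
enqueue(5): queue = [29, 26, 44, 52, 5]

Answer: 29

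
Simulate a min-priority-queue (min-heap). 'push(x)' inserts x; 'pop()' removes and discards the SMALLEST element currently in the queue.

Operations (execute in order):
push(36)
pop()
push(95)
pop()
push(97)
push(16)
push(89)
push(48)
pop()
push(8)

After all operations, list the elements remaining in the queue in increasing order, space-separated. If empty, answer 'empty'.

push(36): heap contents = [36]
pop() → 36: heap contents = []
push(95): heap contents = [95]
pop() → 95: heap contents = []
push(97): heap contents = [97]
push(16): heap contents = [16, 97]
push(89): heap contents = [16, 89, 97]
push(48): heap contents = [16, 48, 89, 97]
pop() → 16: heap contents = [48, 89, 97]
push(8): heap contents = [8, 48, 89, 97]

Answer: 8 48 89 97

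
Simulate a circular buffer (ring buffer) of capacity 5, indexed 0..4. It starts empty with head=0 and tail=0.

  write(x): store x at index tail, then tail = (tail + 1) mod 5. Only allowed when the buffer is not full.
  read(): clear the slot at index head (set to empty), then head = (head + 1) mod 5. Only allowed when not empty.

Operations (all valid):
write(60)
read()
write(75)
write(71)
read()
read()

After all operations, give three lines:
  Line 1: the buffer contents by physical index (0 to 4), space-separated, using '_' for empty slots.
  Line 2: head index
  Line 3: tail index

write(60): buf=[60 _ _ _ _], head=0, tail=1, size=1
read(): buf=[_ _ _ _ _], head=1, tail=1, size=0
write(75): buf=[_ 75 _ _ _], head=1, tail=2, size=1
write(71): buf=[_ 75 71 _ _], head=1, tail=3, size=2
read(): buf=[_ _ 71 _ _], head=2, tail=3, size=1
read(): buf=[_ _ _ _ _], head=3, tail=3, size=0

Answer: _ _ _ _ _
3
3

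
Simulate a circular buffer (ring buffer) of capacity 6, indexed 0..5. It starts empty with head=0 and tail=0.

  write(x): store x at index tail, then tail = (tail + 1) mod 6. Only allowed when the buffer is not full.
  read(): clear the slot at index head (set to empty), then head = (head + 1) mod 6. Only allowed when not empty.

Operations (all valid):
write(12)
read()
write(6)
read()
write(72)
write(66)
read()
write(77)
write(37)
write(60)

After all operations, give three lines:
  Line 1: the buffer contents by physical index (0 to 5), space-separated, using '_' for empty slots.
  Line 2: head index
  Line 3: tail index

Answer: 60 _ _ 66 77 37
3
1

Derivation:
write(12): buf=[12 _ _ _ _ _], head=0, tail=1, size=1
read(): buf=[_ _ _ _ _ _], head=1, tail=1, size=0
write(6): buf=[_ 6 _ _ _ _], head=1, tail=2, size=1
read(): buf=[_ _ _ _ _ _], head=2, tail=2, size=0
write(72): buf=[_ _ 72 _ _ _], head=2, tail=3, size=1
write(66): buf=[_ _ 72 66 _ _], head=2, tail=4, size=2
read(): buf=[_ _ _ 66 _ _], head=3, tail=4, size=1
write(77): buf=[_ _ _ 66 77 _], head=3, tail=5, size=2
write(37): buf=[_ _ _ 66 77 37], head=3, tail=0, size=3
write(60): buf=[60 _ _ 66 77 37], head=3, tail=1, size=4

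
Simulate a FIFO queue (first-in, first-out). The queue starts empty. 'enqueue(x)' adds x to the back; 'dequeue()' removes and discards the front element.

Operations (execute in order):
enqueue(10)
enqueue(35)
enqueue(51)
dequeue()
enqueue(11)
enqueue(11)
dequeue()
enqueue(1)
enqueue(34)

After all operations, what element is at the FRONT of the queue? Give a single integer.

enqueue(10): queue = [10]
enqueue(35): queue = [10, 35]
enqueue(51): queue = [10, 35, 51]
dequeue(): queue = [35, 51]
enqueue(11): queue = [35, 51, 11]
enqueue(11): queue = [35, 51, 11, 11]
dequeue(): queue = [51, 11, 11]
enqueue(1): queue = [51, 11, 11, 1]
enqueue(34): queue = [51, 11, 11, 1, 34]

Answer: 51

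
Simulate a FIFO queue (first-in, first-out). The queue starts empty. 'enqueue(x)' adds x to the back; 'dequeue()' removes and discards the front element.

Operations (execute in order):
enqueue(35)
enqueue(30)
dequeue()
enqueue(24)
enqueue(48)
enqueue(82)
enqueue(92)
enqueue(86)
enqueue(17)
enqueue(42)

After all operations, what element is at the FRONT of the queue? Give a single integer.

enqueue(35): queue = [35]
enqueue(30): queue = [35, 30]
dequeue(): queue = [30]
enqueue(24): queue = [30, 24]
enqueue(48): queue = [30, 24, 48]
enqueue(82): queue = [30, 24, 48, 82]
enqueue(92): queue = [30, 24, 48, 82, 92]
enqueue(86): queue = [30, 24, 48, 82, 92, 86]
enqueue(17): queue = [30, 24, 48, 82, 92, 86, 17]
enqueue(42): queue = [30, 24, 48, 82, 92, 86, 17, 42]

Answer: 30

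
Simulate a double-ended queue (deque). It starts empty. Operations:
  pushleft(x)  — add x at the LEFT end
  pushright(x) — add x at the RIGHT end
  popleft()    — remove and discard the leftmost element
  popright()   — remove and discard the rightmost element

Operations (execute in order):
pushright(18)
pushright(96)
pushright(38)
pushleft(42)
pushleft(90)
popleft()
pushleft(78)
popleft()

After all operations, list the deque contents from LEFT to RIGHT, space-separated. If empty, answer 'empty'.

Answer: 42 18 96 38

Derivation:
pushright(18): [18]
pushright(96): [18, 96]
pushright(38): [18, 96, 38]
pushleft(42): [42, 18, 96, 38]
pushleft(90): [90, 42, 18, 96, 38]
popleft(): [42, 18, 96, 38]
pushleft(78): [78, 42, 18, 96, 38]
popleft(): [42, 18, 96, 38]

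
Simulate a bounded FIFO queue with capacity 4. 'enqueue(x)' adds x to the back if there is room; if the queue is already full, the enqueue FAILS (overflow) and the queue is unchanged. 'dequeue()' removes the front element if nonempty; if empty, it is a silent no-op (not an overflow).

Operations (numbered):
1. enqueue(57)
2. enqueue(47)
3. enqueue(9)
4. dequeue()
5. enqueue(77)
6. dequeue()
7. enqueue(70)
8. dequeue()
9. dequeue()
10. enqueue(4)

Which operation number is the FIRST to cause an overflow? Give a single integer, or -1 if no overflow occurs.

Answer: -1

Derivation:
1. enqueue(57): size=1
2. enqueue(47): size=2
3. enqueue(9): size=3
4. dequeue(): size=2
5. enqueue(77): size=3
6. dequeue(): size=2
7. enqueue(70): size=3
8. dequeue(): size=2
9. dequeue(): size=1
10. enqueue(4): size=2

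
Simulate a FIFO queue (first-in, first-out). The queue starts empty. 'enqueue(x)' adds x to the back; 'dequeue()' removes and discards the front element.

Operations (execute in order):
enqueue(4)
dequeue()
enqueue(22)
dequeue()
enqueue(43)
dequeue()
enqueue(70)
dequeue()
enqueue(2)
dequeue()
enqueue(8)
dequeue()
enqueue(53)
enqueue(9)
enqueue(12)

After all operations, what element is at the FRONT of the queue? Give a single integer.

Answer: 53

Derivation:
enqueue(4): queue = [4]
dequeue(): queue = []
enqueue(22): queue = [22]
dequeue(): queue = []
enqueue(43): queue = [43]
dequeue(): queue = []
enqueue(70): queue = [70]
dequeue(): queue = []
enqueue(2): queue = [2]
dequeue(): queue = []
enqueue(8): queue = [8]
dequeue(): queue = []
enqueue(53): queue = [53]
enqueue(9): queue = [53, 9]
enqueue(12): queue = [53, 9, 12]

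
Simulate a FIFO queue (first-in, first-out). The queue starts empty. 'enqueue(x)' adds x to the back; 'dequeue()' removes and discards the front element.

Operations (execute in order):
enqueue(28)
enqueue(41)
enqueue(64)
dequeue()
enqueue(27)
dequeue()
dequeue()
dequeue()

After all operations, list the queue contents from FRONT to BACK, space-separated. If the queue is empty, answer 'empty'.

enqueue(28): [28]
enqueue(41): [28, 41]
enqueue(64): [28, 41, 64]
dequeue(): [41, 64]
enqueue(27): [41, 64, 27]
dequeue(): [64, 27]
dequeue(): [27]
dequeue(): []

Answer: empty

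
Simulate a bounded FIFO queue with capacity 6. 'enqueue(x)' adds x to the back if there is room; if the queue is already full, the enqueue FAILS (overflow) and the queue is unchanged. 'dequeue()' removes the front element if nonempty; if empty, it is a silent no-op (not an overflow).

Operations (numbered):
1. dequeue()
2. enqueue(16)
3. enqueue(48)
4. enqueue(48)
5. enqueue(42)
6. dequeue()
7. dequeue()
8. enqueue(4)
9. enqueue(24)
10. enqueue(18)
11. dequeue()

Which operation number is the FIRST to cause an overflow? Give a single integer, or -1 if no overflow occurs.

Answer: -1

Derivation:
1. dequeue(): empty, no-op, size=0
2. enqueue(16): size=1
3. enqueue(48): size=2
4. enqueue(48): size=3
5. enqueue(42): size=4
6. dequeue(): size=3
7. dequeue(): size=2
8. enqueue(4): size=3
9. enqueue(24): size=4
10. enqueue(18): size=5
11. dequeue(): size=4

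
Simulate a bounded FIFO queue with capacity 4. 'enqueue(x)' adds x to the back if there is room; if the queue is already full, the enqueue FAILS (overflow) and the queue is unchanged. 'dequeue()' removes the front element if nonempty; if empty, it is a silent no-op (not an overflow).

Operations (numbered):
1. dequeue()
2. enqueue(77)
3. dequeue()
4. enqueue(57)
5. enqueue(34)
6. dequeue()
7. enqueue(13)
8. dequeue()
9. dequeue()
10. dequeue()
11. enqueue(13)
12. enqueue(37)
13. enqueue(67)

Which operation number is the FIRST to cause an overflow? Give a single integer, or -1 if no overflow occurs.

Answer: -1

Derivation:
1. dequeue(): empty, no-op, size=0
2. enqueue(77): size=1
3. dequeue(): size=0
4. enqueue(57): size=1
5. enqueue(34): size=2
6. dequeue(): size=1
7. enqueue(13): size=2
8. dequeue(): size=1
9. dequeue(): size=0
10. dequeue(): empty, no-op, size=0
11. enqueue(13): size=1
12. enqueue(37): size=2
13. enqueue(67): size=3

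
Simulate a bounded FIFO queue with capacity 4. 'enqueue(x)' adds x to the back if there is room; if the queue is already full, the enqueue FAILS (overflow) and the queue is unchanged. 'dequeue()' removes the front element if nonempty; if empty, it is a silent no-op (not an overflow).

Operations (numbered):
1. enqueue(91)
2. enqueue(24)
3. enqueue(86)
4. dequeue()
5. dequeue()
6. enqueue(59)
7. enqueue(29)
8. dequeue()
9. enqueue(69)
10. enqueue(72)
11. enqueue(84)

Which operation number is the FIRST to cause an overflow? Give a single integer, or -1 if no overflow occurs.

Answer: 11

Derivation:
1. enqueue(91): size=1
2. enqueue(24): size=2
3. enqueue(86): size=3
4. dequeue(): size=2
5. dequeue(): size=1
6. enqueue(59): size=2
7. enqueue(29): size=3
8. dequeue(): size=2
9. enqueue(69): size=3
10. enqueue(72): size=4
11. enqueue(84): size=4=cap → OVERFLOW (fail)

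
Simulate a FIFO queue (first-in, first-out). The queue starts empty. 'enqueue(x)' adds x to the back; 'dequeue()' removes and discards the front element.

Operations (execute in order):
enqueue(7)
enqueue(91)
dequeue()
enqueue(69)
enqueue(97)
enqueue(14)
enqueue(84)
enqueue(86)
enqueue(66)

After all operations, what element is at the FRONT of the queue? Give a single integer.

Answer: 91

Derivation:
enqueue(7): queue = [7]
enqueue(91): queue = [7, 91]
dequeue(): queue = [91]
enqueue(69): queue = [91, 69]
enqueue(97): queue = [91, 69, 97]
enqueue(14): queue = [91, 69, 97, 14]
enqueue(84): queue = [91, 69, 97, 14, 84]
enqueue(86): queue = [91, 69, 97, 14, 84, 86]
enqueue(66): queue = [91, 69, 97, 14, 84, 86, 66]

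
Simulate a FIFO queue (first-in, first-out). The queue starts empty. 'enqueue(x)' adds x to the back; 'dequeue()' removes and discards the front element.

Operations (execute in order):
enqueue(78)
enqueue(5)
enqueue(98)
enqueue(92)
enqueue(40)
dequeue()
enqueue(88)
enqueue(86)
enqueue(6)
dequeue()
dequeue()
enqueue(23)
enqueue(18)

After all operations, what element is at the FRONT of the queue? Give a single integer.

enqueue(78): queue = [78]
enqueue(5): queue = [78, 5]
enqueue(98): queue = [78, 5, 98]
enqueue(92): queue = [78, 5, 98, 92]
enqueue(40): queue = [78, 5, 98, 92, 40]
dequeue(): queue = [5, 98, 92, 40]
enqueue(88): queue = [5, 98, 92, 40, 88]
enqueue(86): queue = [5, 98, 92, 40, 88, 86]
enqueue(6): queue = [5, 98, 92, 40, 88, 86, 6]
dequeue(): queue = [98, 92, 40, 88, 86, 6]
dequeue(): queue = [92, 40, 88, 86, 6]
enqueue(23): queue = [92, 40, 88, 86, 6, 23]
enqueue(18): queue = [92, 40, 88, 86, 6, 23, 18]

Answer: 92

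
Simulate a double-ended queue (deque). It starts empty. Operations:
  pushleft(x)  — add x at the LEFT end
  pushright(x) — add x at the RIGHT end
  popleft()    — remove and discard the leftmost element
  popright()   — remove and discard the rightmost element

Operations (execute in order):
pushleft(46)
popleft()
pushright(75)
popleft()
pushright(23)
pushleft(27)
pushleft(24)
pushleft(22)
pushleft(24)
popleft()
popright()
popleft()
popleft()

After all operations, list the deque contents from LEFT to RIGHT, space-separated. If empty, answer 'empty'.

pushleft(46): [46]
popleft(): []
pushright(75): [75]
popleft(): []
pushright(23): [23]
pushleft(27): [27, 23]
pushleft(24): [24, 27, 23]
pushleft(22): [22, 24, 27, 23]
pushleft(24): [24, 22, 24, 27, 23]
popleft(): [22, 24, 27, 23]
popright(): [22, 24, 27]
popleft(): [24, 27]
popleft(): [27]

Answer: 27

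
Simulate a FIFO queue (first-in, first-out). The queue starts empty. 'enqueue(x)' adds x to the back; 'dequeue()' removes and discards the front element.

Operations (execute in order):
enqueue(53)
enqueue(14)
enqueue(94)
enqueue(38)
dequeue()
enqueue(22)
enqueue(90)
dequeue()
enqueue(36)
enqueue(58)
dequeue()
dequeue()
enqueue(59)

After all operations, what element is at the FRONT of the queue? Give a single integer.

Answer: 22

Derivation:
enqueue(53): queue = [53]
enqueue(14): queue = [53, 14]
enqueue(94): queue = [53, 14, 94]
enqueue(38): queue = [53, 14, 94, 38]
dequeue(): queue = [14, 94, 38]
enqueue(22): queue = [14, 94, 38, 22]
enqueue(90): queue = [14, 94, 38, 22, 90]
dequeue(): queue = [94, 38, 22, 90]
enqueue(36): queue = [94, 38, 22, 90, 36]
enqueue(58): queue = [94, 38, 22, 90, 36, 58]
dequeue(): queue = [38, 22, 90, 36, 58]
dequeue(): queue = [22, 90, 36, 58]
enqueue(59): queue = [22, 90, 36, 58, 59]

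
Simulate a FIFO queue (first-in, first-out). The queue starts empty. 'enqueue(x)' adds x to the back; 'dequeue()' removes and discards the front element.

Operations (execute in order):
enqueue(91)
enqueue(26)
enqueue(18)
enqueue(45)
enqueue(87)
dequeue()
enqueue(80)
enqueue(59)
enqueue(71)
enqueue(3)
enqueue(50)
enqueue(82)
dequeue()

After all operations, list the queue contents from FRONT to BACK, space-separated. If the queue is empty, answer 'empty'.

enqueue(91): [91]
enqueue(26): [91, 26]
enqueue(18): [91, 26, 18]
enqueue(45): [91, 26, 18, 45]
enqueue(87): [91, 26, 18, 45, 87]
dequeue(): [26, 18, 45, 87]
enqueue(80): [26, 18, 45, 87, 80]
enqueue(59): [26, 18, 45, 87, 80, 59]
enqueue(71): [26, 18, 45, 87, 80, 59, 71]
enqueue(3): [26, 18, 45, 87, 80, 59, 71, 3]
enqueue(50): [26, 18, 45, 87, 80, 59, 71, 3, 50]
enqueue(82): [26, 18, 45, 87, 80, 59, 71, 3, 50, 82]
dequeue(): [18, 45, 87, 80, 59, 71, 3, 50, 82]

Answer: 18 45 87 80 59 71 3 50 82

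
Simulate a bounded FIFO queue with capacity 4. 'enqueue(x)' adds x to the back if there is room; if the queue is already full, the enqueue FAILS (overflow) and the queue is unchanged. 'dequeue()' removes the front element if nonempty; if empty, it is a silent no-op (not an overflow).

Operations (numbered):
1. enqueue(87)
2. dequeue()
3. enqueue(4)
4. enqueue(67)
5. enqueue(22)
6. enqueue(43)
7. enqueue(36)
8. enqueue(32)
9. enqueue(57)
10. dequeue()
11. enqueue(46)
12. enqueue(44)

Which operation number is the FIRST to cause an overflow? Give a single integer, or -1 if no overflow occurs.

1. enqueue(87): size=1
2. dequeue(): size=0
3. enqueue(4): size=1
4. enqueue(67): size=2
5. enqueue(22): size=3
6. enqueue(43): size=4
7. enqueue(36): size=4=cap → OVERFLOW (fail)
8. enqueue(32): size=4=cap → OVERFLOW (fail)
9. enqueue(57): size=4=cap → OVERFLOW (fail)
10. dequeue(): size=3
11. enqueue(46): size=4
12. enqueue(44): size=4=cap → OVERFLOW (fail)

Answer: 7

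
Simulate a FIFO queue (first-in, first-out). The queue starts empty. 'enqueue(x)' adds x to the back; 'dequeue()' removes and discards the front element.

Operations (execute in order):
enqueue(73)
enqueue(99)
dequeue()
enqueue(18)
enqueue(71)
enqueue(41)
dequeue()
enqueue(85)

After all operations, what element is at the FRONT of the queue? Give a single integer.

Answer: 18

Derivation:
enqueue(73): queue = [73]
enqueue(99): queue = [73, 99]
dequeue(): queue = [99]
enqueue(18): queue = [99, 18]
enqueue(71): queue = [99, 18, 71]
enqueue(41): queue = [99, 18, 71, 41]
dequeue(): queue = [18, 71, 41]
enqueue(85): queue = [18, 71, 41, 85]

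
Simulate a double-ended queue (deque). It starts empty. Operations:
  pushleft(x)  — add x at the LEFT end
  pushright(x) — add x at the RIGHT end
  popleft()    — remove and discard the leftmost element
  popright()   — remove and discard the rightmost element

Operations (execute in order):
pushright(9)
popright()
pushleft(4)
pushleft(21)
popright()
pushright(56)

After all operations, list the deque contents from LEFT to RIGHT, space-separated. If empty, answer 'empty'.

pushright(9): [9]
popright(): []
pushleft(4): [4]
pushleft(21): [21, 4]
popright(): [21]
pushright(56): [21, 56]

Answer: 21 56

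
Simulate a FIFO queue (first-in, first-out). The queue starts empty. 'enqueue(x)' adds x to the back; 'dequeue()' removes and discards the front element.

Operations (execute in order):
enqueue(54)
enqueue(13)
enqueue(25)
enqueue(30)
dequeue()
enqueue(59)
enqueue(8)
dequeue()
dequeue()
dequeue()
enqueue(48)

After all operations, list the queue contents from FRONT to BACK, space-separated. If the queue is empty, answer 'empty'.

enqueue(54): [54]
enqueue(13): [54, 13]
enqueue(25): [54, 13, 25]
enqueue(30): [54, 13, 25, 30]
dequeue(): [13, 25, 30]
enqueue(59): [13, 25, 30, 59]
enqueue(8): [13, 25, 30, 59, 8]
dequeue(): [25, 30, 59, 8]
dequeue(): [30, 59, 8]
dequeue(): [59, 8]
enqueue(48): [59, 8, 48]

Answer: 59 8 48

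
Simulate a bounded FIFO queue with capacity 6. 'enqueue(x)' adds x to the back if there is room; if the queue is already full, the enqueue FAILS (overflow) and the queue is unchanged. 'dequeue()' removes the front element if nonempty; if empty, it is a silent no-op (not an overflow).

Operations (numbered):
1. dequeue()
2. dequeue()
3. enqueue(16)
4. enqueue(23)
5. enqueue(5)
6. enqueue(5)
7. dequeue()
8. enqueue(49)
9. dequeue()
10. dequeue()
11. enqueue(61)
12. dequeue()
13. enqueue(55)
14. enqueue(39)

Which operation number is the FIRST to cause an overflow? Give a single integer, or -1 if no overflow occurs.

1. dequeue(): empty, no-op, size=0
2. dequeue(): empty, no-op, size=0
3. enqueue(16): size=1
4. enqueue(23): size=2
5. enqueue(5): size=3
6. enqueue(5): size=4
7. dequeue(): size=3
8. enqueue(49): size=4
9. dequeue(): size=3
10. dequeue(): size=2
11. enqueue(61): size=3
12. dequeue(): size=2
13. enqueue(55): size=3
14. enqueue(39): size=4

Answer: -1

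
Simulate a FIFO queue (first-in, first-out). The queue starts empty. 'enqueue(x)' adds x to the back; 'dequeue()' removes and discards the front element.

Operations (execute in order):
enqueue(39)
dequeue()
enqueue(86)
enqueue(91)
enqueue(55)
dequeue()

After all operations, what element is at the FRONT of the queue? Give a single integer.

enqueue(39): queue = [39]
dequeue(): queue = []
enqueue(86): queue = [86]
enqueue(91): queue = [86, 91]
enqueue(55): queue = [86, 91, 55]
dequeue(): queue = [91, 55]

Answer: 91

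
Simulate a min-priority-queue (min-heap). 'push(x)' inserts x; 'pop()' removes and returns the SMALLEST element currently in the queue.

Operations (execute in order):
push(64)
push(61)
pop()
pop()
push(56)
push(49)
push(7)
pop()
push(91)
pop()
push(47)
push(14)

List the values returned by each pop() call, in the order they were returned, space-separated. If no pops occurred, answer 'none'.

push(64): heap contents = [64]
push(61): heap contents = [61, 64]
pop() → 61: heap contents = [64]
pop() → 64: heap contents = []
push(56): heap contents = [56]
push(49): heap contents = [49, 56]
push(7): heap contents = [7, 49, 56]
pop() → 7: heap contents = [49, 56]
push(91): heap contents = [49, 56, 91]
pop() → 49: heap contents = [56, 91]
push(47): heap contents = [47, 56, 91]
push(14): heap contents = [14, 47, 56, 91]

Answer: 61 64 7 49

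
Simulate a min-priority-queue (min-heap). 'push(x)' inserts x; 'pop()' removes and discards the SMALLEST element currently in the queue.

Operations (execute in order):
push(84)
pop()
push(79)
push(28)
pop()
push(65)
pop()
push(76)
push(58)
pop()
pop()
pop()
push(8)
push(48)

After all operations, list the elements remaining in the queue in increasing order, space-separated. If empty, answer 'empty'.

push(84): heap contents = [84]
pop() → 84: heap contents = []
push(79): heap contents = [79]
push(28): heap contents = [28, 79]
pop() → 28: heap contents = [79]
push(65): heap contents = [65, 79]
pop() → 65: heap contents = [79]
push(76): heap contents = [76, 79]
push(58): heap contents = [58, 76, 79]
pop() → 58: heap contents = [76, 79]
pop() → 76: heap contents = [79]
pop() → 79: heap contents = []
push(8): heap contents = [8]
push(48): heap contents = [8, 48]

Answer: 8 48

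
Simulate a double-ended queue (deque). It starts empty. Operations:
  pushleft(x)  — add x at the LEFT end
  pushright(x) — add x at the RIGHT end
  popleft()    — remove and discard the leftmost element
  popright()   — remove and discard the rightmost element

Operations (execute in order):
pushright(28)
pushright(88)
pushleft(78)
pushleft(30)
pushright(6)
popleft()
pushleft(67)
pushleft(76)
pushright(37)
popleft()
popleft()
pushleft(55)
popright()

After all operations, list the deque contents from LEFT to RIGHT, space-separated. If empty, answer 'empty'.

Answer: 55 78 28 88 6

Derivation:
pushright(28): [28]
pushright(88): [28, 88]
pushleft(78): [78, 28, 88]
pushleft(30): [30, 78, 28, 88]
pushright(6): [30, 78, 28, 88, 6]
popleft(): [78, 28, 88, 6]
pushleft(67): [67, 78, 28, 88, 6]
pushleft(76): [76, 67, 78, 28, 88, 6]
pushright(37): [76, 67, 78, 28, 88, 6, 37]
popleft(): [67, 78, 28, 88, 6, 37]
popleft(): [78, 28, 88, 6, 37]
pushleft(55): [55, 78, 28, 88, 6, 37]
popright(): [55, 78, 28, 88, 6]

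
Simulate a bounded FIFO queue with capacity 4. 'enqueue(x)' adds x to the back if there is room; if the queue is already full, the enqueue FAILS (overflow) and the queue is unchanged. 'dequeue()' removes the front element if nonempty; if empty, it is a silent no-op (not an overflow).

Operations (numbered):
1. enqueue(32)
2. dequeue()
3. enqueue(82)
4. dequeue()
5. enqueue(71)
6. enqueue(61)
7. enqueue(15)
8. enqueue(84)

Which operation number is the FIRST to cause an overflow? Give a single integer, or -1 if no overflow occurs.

1. enqueue(32): size=1
2. dequeue(): size=0
3. enqueue(82): size=1
4. dequeue(): size=0
5. enqueue(71): size=1
6. enqueue(61): size=2
7. enqueue(15): size=3
8. enqueue(84): size=4

Answer: -1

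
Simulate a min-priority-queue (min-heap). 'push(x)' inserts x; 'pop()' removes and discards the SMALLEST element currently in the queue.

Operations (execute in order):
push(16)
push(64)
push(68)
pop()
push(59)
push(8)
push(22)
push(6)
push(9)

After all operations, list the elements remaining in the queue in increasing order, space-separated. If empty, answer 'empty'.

Answer: 6 8 9 22 59 64 68

Derivation:
push(16): heap contents = [16]
push(64): heap contents = [16, 64]
push(68): heap contents = [16, 64, 68]
pop() → 16: heap contents = [64, 68]
push(59): heap contents = [59, 64, 68]
push(8): heap contents = [8, 59, 64, 68]
push(22): heap contents = [8, 22, 59, 64, 68]
push(6): heap contents = [6, 8, 22, 59, 64, 68]
push(9): heap contents = [6, 8, 9, 22, 59, 64, 68]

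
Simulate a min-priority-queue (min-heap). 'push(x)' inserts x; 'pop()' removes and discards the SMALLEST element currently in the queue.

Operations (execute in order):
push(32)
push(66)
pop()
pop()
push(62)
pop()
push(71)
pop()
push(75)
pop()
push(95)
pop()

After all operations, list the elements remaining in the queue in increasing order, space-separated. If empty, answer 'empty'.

push(32): heap contents = [32]
push(66): heap contents = [32, 66]
pop() → 32: heap contents = [66]
pop() → 66: heap contents = []
push(62): heap contents = [62]
pop() → 62: heap contents = []
push(71): heap contents = [71]
pop() → 71: heap contents = []
push(75): heap contents = [75]
pop() → 75: heap contents = []
push(95): heap contents = [95]
pop() → 95: heap contents = []

Answer: empty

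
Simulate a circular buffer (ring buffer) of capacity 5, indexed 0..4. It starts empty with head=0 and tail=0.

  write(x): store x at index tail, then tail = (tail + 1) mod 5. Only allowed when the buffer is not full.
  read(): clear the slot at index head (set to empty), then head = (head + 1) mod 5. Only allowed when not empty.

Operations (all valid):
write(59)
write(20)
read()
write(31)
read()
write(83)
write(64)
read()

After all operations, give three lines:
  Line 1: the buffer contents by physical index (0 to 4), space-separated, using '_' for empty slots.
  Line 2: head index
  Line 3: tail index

write(59): buf=[59 _ _ _ _], head=0, tail=1, size=1
write(20): buf=[59 20 _ _ _], head=0, tail=2, size=2
read(): buf=[_ 20 _ _ _], head=1, tail=2, size=1
write(31): buf=[_ 20 31 _ _], head=1, tail=3, size=2
read(): buf=[_ _ 31 _ _], head=2, tail=3, size=1
write(83): buf=[_ _ 31 83 _], head=2, tail=4, size=2
write(64): buf=[_ _ 31 83 64], head=2, tail=0, size=3
read(): buf=[_ _ _ 83 64], head=3, tail=0, size=2

Answer: _ _ _ 83 64
3
0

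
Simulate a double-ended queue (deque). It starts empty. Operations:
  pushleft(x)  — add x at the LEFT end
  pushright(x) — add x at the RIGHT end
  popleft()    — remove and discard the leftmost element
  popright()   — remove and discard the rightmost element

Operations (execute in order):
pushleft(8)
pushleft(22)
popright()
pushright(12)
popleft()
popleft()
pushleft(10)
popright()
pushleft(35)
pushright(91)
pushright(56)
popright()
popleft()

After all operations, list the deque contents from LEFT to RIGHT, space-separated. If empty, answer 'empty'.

Answer: 91

Derivation:
pushleft(8): [8]
pushleft(22): [22, 8]
popright(): [22]
pushright(12): [22, 12]
popleft(): [12]
popleft(): []
pushleft(10): [10]
popright(): []
pushleft(35): [35]
pushright(91): [35, 91]
pushright(56): [35, 91, 56]
popright(): [35, 91]
popleft(): [91]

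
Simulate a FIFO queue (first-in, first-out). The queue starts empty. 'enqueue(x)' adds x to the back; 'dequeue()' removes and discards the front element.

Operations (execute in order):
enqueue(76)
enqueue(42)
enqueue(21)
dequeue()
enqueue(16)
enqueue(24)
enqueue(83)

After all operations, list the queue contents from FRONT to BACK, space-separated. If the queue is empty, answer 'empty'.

enqueue(76): [76]
enqueue(42): [76, 42]
enqueue(21): [76, 42, 21]
dequeue(): [42, 21]
enqueue(16): [42, 21, 16]
enqueue(24): [42, 21, 16, 24]
enqueue(83): [42, 21, 16, 24, 83]

Answer: 42 21 16 24 83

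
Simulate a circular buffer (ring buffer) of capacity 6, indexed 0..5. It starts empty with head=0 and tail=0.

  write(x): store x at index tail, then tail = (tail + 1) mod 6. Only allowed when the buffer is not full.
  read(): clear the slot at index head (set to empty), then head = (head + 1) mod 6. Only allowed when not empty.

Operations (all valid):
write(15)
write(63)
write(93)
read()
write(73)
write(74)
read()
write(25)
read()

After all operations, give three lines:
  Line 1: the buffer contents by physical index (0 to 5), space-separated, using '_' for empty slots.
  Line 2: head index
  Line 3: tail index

write(15): buf=[15 _ _ _ _ _], head=0, tail=1, size=1
write(63): buf=[15 63 _ _ _ _], head=0, tail=2, size=2
write(93): buf=[15 63 93 _ _ _], head=0, tail=3, size=3
read(): buf=[_ 63 93 _ _ _], head=1, tail=3, size=2
write(73): buf=[_ 63 93 73 _ _], head=1, tail=4, size=3
write(74): buf=[_ 63 93 73 74 _], head=1, tail=5, size=4
read(): buf=[_ _ 93 73 74 _], head=2, tail=5, size=3
write(25): buf=[_ _ 93 73 74 25], head=2, tail=0, size=4
read(): buf=[_ _ _ 73 74 25], head=3, tail=0, size=3

Answer: _ _ _ 73 74 25
3
0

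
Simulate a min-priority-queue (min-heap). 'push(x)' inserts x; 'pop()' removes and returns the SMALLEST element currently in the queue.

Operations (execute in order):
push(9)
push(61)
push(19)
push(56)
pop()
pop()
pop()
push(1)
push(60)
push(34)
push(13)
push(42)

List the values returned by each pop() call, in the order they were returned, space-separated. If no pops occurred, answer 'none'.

Answer: 9 19 56

Derivation:
push(9): heap contents = [9]
push(61): heap contents = [9, 61]
push(19): heap contents = [9, 19, 61]
push(56): heap contents = [9, 19, 56, 61]
pop() → 9: heap contents = [19, 56, 61]
pop() → 19: heap contents = [56, 61]
pop() → 56: heap contents = [61]
push(1): heap contents = [1, 61]
push(60): heap contents = [1, 60, 61]
push(34): heap contents = [1, 34, 60, 61]
push(13): heap contents = [1, 13, 34, 60, 61]
push(42): heap contents = [1, 13, 34, 42, 60, 61]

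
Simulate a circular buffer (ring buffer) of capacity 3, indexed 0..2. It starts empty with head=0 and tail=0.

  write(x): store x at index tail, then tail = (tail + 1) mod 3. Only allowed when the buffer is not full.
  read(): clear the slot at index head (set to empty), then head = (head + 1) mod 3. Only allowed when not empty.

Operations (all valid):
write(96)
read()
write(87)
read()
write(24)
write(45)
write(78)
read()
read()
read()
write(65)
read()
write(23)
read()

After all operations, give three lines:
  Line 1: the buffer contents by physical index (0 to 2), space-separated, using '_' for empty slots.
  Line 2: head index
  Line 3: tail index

write(96): buf=[96 _ _], head=0, tail=1, size=1
read(): buf=[_ _ _], head=1, tail=1, size=0
write(87): buf=[_ 87 _], head=1, tail=2, size=1
read(): buf=[_ _ _], head=2, tail=2, size=0
write(24): buf=[_ _ 24], head=2, tail=0, size=1
write(45): buf=[45 _ 24], head=2, tail=1, size=2
write(78): buf=[45 78 24], head=2, tail=2, size=3
read(): buf=[45 78 _], head=0, tail=2, size=2
read(): buf=[_ 78 _], head=1, tail=2, size=1
read(): buf=[_ _ _], head=2, tail=2, size=0
write(65): buf=[_ _ 65], head=2, tail=0, size=1
read(): buf=[_ _ _], head=0, tail=0, size=0
write(23): buf=[23 _ _], head=0, tail=1, size=1
read(): buf=[_ _ _], head=1, tail=1, size=0

Answer: _ _ _
1
1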